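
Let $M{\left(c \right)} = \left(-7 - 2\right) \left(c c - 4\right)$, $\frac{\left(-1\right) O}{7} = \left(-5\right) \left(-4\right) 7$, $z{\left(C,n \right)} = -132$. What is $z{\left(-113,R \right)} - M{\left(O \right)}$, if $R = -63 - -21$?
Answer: $8643432$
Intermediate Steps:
$R = -42$ ($R = -63 + 21 = -42$)
$O = -980$ ($O = - 7 \left(-5\right) \left(-4\right) 7 = - 7 \cdot 20 \cdot 7 = \left(-7\right) 140 = -980$)
$M{\left(c \right)} = 36 - 9 c^{2}$ ($M{\left(c \right)} = - 9 \left(c^{2} - 4\right) = - 9 \left(-4 + c^{2}\right) = 36 - 9 c^{2}$)
$z{\left(-113,R \right)} - M{\left(O \right)} = -132 - \left(36 - 9 \left(-980\right)^{2}\right) = -132 - \left(36 - 8643600\right) = -132 - -8643564 = -132 + 8643564 = 8643432$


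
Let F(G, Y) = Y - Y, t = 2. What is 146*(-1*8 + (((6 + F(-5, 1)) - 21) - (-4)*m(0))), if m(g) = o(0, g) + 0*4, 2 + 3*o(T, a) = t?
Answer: -3358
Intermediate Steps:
o(T, a) = 0 (o(T, a) = -⅔ + (⅓)*2 = -⅔ + ⅔ = 0)
F(G, Y) = 0
m(g) = 0 (m(g) = 0 + 0*4 = 0 + 0 = 0)
146*(-1*8 + (((6 + F(-5, 1)) - 21) - (-4)*m(0))) = 146*(-1*8 + (((6 + 0) - 21) - (-4)*0)) = 146*(-8 + ((6 - 21) - 1*0)) = 146*(-8 + (-15 + 0)) = 146*(-8 - 15) = 146*(-23) = -3358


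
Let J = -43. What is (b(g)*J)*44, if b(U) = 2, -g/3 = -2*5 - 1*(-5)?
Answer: -3784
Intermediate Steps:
g = 15 (g = -3*(-2*5 - 1*(-5)) = -3*(-10 + 5) = -3*(-5) = 15)
(b(g)*J)*44 = (2*(-43))*44 = -86*44 = -3784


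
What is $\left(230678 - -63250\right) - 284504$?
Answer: $9424$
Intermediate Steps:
$\left(230678 - -63250\right) - 284504 = \left(230678 + 63250\right) - 284504 = 293928 - 284504 = 9424$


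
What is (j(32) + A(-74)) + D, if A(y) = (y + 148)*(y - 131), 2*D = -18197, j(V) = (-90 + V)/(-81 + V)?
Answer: -2378197/98 ≈ -24267.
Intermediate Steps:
j(V) = (-90 + V)/(-81 + V)
D = -18197/2 (D = (½)*(-18197) = -18197/2 ≈ -9098.5)
A(y) = (-131 + y)*(148 + y) (A(y) = (148 + y)*(-131 + y) = (-131 + y)*(148 + y))
(j(32) + A(-74)) + D = ((-90 + 32)/(-81 + 32) + (-19388 + (-74)² + 17*(-74))) - 18197/2 = (-58/(-49) + (-19388 + 5476 - 1258)) - 18197/2 = (-1/49*(-58) - 15170) - 18197/2 = (58/49 - 15170) - 18197/2 = -743272/49 - 18197/2 = -2378197/98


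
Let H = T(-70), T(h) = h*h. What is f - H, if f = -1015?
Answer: -5915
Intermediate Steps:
T(h) = h**2
H = 4900 (H = (-70)**2 = 4900)
f - H = -1015 - 1*4900 = -1015 - 4900 = -5915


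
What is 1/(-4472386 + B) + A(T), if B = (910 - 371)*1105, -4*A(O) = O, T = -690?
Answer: 1337492893/7753582 ≈ 172.50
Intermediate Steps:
A(O) = -O/4
B = 595595 (B = 539*1105 = 595595)
1/(-4472386 + B) + A(T) = 1/(-4472386 + 595595) - ¼*(-690) = 1/(-3876791) + 345/2 = -1/3876791 + 345/2 = 1337492893/7753582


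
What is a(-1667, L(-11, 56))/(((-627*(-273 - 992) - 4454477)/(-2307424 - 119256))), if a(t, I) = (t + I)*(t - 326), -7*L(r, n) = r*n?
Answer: 3818316672980/1830661 ≈ 2.0858e+6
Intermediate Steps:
L(r, n) = -n*r/7 (L(r, n) = -r*n/7 = -n*r/7)
a(t, I) = (-326 + t)*(I + t) (a(t, I) = (I + t)*(-326 + t) = (-326 + t)*(I + t))
a(-1667, L(-11, 56))/(((-627*(-273 - 992) - 4454477)/(-2307424 - 119256))) = ((-1667)**2 - (-326)*56*(-11)/7 - 326*(-1667) - 1/7*56*(-11)*(-1667))/(((-627*(-273 - 992) - 4454477)/(-2307424 - 119256))) = (2778889 - 326*88 + 543442 + 88*(-1667))/(((-627*(-1265) - 4454477)/(-2426680))) = (2778889 - 28688 + 543442 - 146696)/(((793155 - 4454477)*(-1/2426680))) = 3146947/((-3661322*(-1/2426680))) = 3146947/(1830661/1213340) = 3146947*(1213340/1830661) = 3818316672980/1830661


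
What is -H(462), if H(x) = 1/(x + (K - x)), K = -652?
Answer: 1/652 ≈ 0.0015337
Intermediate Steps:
H(x) = -1/652 (H(x) = 1/(x + (-652 - x)) = 1/(-652) = -1/652)
-H(462) = -1*(-1/652) = 1/652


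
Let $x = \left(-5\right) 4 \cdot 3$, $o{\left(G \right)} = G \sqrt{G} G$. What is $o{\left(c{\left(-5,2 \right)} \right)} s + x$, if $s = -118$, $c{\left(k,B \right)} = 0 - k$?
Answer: $-60 - 2950 \sqrt{5} \approx -6656.4$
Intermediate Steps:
$c{\left(k,B \right)} = - k$
$o{\left(G \right)} = G^{\frac{5}{2}}$ ($o{\left(G \right)} = G^{\frac{3}{2}} G = G^{\frac{5}{2}}$)
$x = -60$ ($x = \left(-20\right) 3 = -60$)
$o{\left(c{\left(-5,2 \right)} \right)} s + x = \left(\left(-1\right) \left(-5\right)\right)^{\frac{5}{2}} \left(-118\right) - 60 = 5^{\frac{5}{2}} \left(-118\right) - 60 = 25 \sqrt{5} \left(-118\right) - 60 = - 2950 \sqrt{5} - 60 = -60 - 2950 \sqrt{5}$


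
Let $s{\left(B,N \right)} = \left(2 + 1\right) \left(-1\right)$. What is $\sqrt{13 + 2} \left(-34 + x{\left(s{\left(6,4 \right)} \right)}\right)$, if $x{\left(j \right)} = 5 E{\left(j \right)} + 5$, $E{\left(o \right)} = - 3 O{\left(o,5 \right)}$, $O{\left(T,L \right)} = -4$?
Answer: $31 \sqrt{15} \approx 120.06$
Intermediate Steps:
$s{\left(B,N \right)} = -3$ ($s{\left(B,N \right)} = 3 \left(-1\right) = -3$)
$E{\left(o \right)} = 12$ ($E{\left(o \right)} = \left(-3\right) \left(-4\right) = 12$)
$x{\left(j \right)} = 65$ ($x{\left(j \right)} = 5 \cdot 12 + 5 = 60 + 5 = 65$)
$\sqrt{13 + 2} \left(-34 + x{\left(s{\left(6,4 \right)} \right)}\right) = \sqrt{13 + 2} \left(-34 + 65\right) = \sqrt{15} \cdot 31 = 31 \sqrt{15}$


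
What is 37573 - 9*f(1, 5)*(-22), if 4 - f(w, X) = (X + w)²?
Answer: 31237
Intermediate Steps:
f(w, X) = 4 - (X + w)²
37573 - 9*f(1, 5)*(-22) = 37573 - 9*(4 - (5 + 1)²)*(-22) = 37573 - 9*(4 - 1*6²)*(-22) = 37573 - 9*(4 - 1*36)*(-22) = 37573 - 9*(4 - 36)*(-22) = 37573 - 9*(-32)*(-22) = 37573 - (-288)*(-22) = 37573 - 1*6336 = 37573 - 6336 = 31237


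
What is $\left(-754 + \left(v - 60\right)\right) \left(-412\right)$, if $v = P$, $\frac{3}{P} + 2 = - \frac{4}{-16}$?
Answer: $\frac{2352520}{7} \approx 3.3607 \cdot 10^{5}$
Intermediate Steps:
$P = - \frac{12}{7}$ ($P = \frac{3}{-2 - \frac{4}{-16}} = \frac{3}{-2 - - \frac{1}{4}} = \frac{3}{-2 + \frac{1}{4}} = \frac{3}{- \frac{7}{4}} = 3 \left(- \frac{4}{7}\right) = - \frac{12}{7} \approx -1.7143$)
$v = - \frac{12}{7} \approx -1.7143$
$\left(-754 + \left(v - 60\right)\right) \left(-412\right) = \left(-754 - \frac{432}{7}\right) \left(-412\right) = \left(- \frac{5710}{7}\right) \left(-412\right) = \frac{2352520}{7}$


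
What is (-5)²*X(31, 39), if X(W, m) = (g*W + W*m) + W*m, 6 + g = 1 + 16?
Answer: 68975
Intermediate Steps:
g = 11 (g = -6 + (1 + 16) = -6 + 17 = 11)
X(W, m) = 11*W + 2*W*m (X(W, m) = (11*W + W*m) + W*m = 11*W + 2*W*m)
(-5)²*X(31, 39) = (-5)²*(31*(11 + 2*39)) = 25*(31*(11 + 78)) = 25*(31*89) = 25*2759 = 68975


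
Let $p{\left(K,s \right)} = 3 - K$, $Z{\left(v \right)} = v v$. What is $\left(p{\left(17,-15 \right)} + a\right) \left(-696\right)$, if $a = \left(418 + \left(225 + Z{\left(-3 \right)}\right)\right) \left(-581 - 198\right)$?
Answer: $353513712$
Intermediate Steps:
$Z{\left(v \right)} = v^{2}$
$a = -507908$ ($a = \left(418 + \left(225 + \left(-3\right)^{2}\right)\right) \left(-581 - 198\right) = \left(418 + \left(225 + 9\right)\right) \left(-779\right) = \left(418 + 234\right) \left(-779\right) = 652 \left(-779\right) = -507908$)
$\left(p{\left(17,-15 \right)} + a\right) \left(-696\right) = \left(\left(3 - 17\right) - 507908\right) \left(-696\right) = \left(-14 - 507908\right) \left(-696\right) = \left(-507922\right) \left(-696\right) = 353513712$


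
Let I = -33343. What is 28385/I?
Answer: -28385/33343 ≈ -0.85130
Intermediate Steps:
28385/I = 28385/(-33343) = 28385*(-1/33343) = -28385/33343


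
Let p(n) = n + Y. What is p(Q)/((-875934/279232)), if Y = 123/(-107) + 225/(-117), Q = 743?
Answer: -143698232224/609212097 ≈ -235.88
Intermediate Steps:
Y = -4274/1391 (Y = 123*(-1/107) + 225*(-1/117) = -123/107 - 25/13 = -4274/1391 ≈ -3.0726)
p(n) = -4274/1391 + n (p(n) = n - 4274/1391 = -4274/1391 + n)
p(Q)/((-875934/279232)) = (-4274/1391 + 743)/((-875934/279232)) = 1029239/(1391*((-875934*1/279232))) = 1029239/(1391*(-437967/139616)) = (1029239/1391)*(-139616/437967) = -143698232224/609212097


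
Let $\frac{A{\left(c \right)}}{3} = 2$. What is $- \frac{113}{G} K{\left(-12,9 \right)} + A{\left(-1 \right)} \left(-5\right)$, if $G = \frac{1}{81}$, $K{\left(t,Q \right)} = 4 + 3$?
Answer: $-64101$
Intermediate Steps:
$K{\left(t,Q \right)} = 7$
$A{\left(c \right)} = 6$ ($A{\left(c \right)} = 3 \cdot 2 = 6$)
$G = \frac{1}{81} \approx 0.012346$
$- \frac{113}{G} K{\left(-12,9 \right)} + A{\left(-1 \right)} \left(-5\right) = - 113 \frac{1}{\frac{1}{81}} \cdot 7 + 6 \left(-5\right) = \left(-113\right) 81 \cdot 7 - 30 = \left(-9153\right) 7 - 30 = -64071 - 30 = -64101$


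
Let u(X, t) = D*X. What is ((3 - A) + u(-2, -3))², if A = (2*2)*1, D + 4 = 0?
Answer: 49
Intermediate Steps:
D = -4 (D = -4 + 0 = -4)
A = 4 (A = 4*1 = 4)
u(X, t) = -4*X
((3 - A) + u(-2, -3))² = ((3 - 1*4) - 4*(-2))² = ((3 - 4) + 8)² = (-1 + 8)² = 7² = 49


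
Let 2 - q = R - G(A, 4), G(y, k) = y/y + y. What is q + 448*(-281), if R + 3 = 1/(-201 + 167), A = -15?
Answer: -4280497/34 ≈ -1.2590e+5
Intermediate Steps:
G(y, k) = 1 + y
R = -103/34 (R = -3 + 1/(-201 + 167) = -3 + 1/(-34) = -3 - 1/34 = -103/34 ≈ -3.0294)
q = -305/34 (q = 2 - (-103/34 - (1 - 15)) = 2 - (-103/34 - 1*(-14)) = 2 - (-103/34 + 14) = 2 - 1*373/34 = 2 - 373/34 = -305/34 ≈ -8.9706)
q + 448*(-281) = -305/34 + 448*(-281) = -305/34 - 125888 = -4280497/34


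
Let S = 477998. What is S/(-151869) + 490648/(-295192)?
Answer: -26951925841/5603814231 ≈ -4.8096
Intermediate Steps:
S/(-151869) + 490648/(-295192) = 477998/(-151869) + 490648/(-295192) = 477998*(-1/151869) + 490648*(-1/295192) = -477998/151869 - 61331/36899 = -26951925841/5603814231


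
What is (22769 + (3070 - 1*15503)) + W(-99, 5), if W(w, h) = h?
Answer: 10341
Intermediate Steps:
(22769 + (3070 - 1*15503)) + W(-99, 5) = (22769 + (3070 - 1*15503)) + 5 = (22769 + (3070 - 15503)) + 5 = (22769 - 12433) + 5 = 10336 + 5 = 10341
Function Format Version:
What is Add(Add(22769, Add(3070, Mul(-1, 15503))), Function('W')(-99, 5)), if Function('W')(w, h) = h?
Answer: 10341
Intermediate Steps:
Add(Add(22769, Add(3070, Mul(-1, 15503))), Function('W')(-99, 5)) = Add(Add(22769, Add(3070, Mul(-1, 15503))), 5) = Add(Add(22769, Add(3070, -15503)), 5) = Add(Add(22769, -12433), 5) = Add(10336, 5) = 10341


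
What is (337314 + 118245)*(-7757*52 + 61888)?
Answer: -155562465084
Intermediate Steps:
(337314 + 118245)*(-7757*52 + 61888) = 455559*(-403364 + 61888) = 455559*(-341476) = -155562465084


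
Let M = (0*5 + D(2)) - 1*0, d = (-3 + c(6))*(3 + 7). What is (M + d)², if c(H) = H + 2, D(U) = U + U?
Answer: 2916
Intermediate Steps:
D(U) = 2*U
c(H) = 2 + H
d = 50 (d = (-3 + (2 + 6))*(3 + 7) = (-3 + 8)*10 = 5*10 = 50)
M = 4 (M = (0*5 + 2*2) - 1*0 = (0 + 4) + 0 = 4 + 0 = 4)
(M + d)² = (4 + 50)² = 54² = 2916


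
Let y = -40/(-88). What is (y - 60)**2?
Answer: 429025/121 ≈ 3545.7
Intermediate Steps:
y = 5/11 (y = -40*(-1/88) = 5/11 ≈ 0.45455)
(y - 60)**2 = (5/11 - 60)**2 = (-655/11)**2 = 429025/121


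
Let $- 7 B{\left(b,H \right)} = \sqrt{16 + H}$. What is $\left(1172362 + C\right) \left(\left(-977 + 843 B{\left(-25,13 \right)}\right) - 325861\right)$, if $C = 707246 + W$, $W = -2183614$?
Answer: $99360713028 + \frac{256277058 \sqrt{29}}{7} \approx 9.9558 \cdot 10^{10}$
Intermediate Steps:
$B{\left(b,H \right)} = - \frac{\sqrt{16 + H}}{7}$
$C = -1476368$ ($C = 707246 - 2183614 = -1476368$)
$\left(1172362 + C\right) \left(\left(-977 + 843 B{\left(-25,13 \right)}\right) - 325861\right) = \left(1172362 - 1476368\right) \left(\left(-977 + 843 \left(- \frac{\sqrt{16 + 13}}{7}\right)\right) - 325861\right) = - 304006 \left(\left(-977 + 843 \left(- \frac{\sqrt{29}}{7}\right)\right) - 325861\right) = - 304006 \left(\left(-977 - \frac{843 \sqrt{29}}{7}\right) - 325861\right) = - 304006 \left(-326838 - \frac{843 \sqrt{29}}{7}\right) = 99360713028 + \frac{256277058 \sqrt{29}}{7}$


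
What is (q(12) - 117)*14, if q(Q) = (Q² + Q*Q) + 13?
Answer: 2576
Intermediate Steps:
q(Q) = 13 + 2*Q² (q(Q) = (Q² + Q²) + 13 = 2*Q² + 13 = 13 + 2*Q²)
(q(12) - 117)*14 = ((13 + 2*12²) - 117)*14 = ((13 + 2*144) - 117)*14 = ((13 + 288) - 117)*14 = (301 - 117)*14 = 184*14 = 2576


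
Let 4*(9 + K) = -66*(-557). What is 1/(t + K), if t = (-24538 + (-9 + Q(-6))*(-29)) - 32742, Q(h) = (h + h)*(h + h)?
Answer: -2/104027 ≈ -1.9226e-5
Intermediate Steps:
Q(h) = 4*h² (Q(h) = (2*h)*(2*h) = 4*h²)
K = 18363/2 (K = -9 + (-66*(-557))/4 = -9 + (¼)*36762 = -9 + 18381/2 = 18363/2 ≈ 9181.5)
t = -61195 (t = (-24538 + (-9 + 4*(-6)²)*(-29)) - 32742 = (-24538 + (-9 + 4*36)*(-29)) - 32742 = (-24538 + (-9 + 144)*(-29)) - 32742 = (-24538 + 135*(-29)) - 32742 = (-24538 - 3915) - 32742 = -28453 - 32742 = -61195)
1/(t + K) = 1/(-61195 + 18363/2) = 1/(-104027/2) = -2/104027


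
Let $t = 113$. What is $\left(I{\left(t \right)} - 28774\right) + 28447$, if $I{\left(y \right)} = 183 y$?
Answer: $20352$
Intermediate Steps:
$\left(I{\left(t \right)} - 28774\right) + 28447 = \left(183 \cdot 113 - 28774\right) + 28447 = \left(20679 - 28774\right) + 28447 = -8095 + 28447 = 20352$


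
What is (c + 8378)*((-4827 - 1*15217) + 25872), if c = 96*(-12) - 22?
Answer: 41984912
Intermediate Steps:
c = -1174 (c = -1152 - 22 = -1174)
(c + 8378)*((-4827 - 1*15217) + 25872) = (-1174 + 8378)*((-4827 - 1*15217) + 25872) = 7204*((-4827 - 15217) + 25872) = 7204*(-20044 + 25872) = 7204*5828 = 41984912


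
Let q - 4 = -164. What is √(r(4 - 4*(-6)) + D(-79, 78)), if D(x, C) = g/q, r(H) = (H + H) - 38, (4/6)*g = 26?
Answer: √28410/40 ≈ 4.2138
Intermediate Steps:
g = 39 (g = (3/2)*26 = 39)
q = -160 (q = 4 - 164 = -160)
r(H) = -38 + 2*H (r(H) = 2*H - 38 = -38 + 2*H)
D(x, C) = -39/160 (D(x, C) = 39/(-160) = 39*(-1/160) = -39/160)
√(r(4 - 4*(-6)) + D(-79, 78)) = √((-38 + 2*(4 - 4*(-6))) - 39/160) = √((-38 + 2*(4 + 24)) - 39/160) = √((-38 + 2*28) - 39/160) = √((-38 + 56) - 39/160) = √(18 - 39/160) = √(2841/160) = √28410/40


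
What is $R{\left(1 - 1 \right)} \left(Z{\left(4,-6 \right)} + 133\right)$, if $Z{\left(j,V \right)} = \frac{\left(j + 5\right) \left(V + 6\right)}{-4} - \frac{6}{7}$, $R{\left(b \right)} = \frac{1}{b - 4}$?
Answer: $- \frac{925}{28} \approx -33.036$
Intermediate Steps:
$R{\left(b \right)} = \frac{1}{-4 + b}$
$Z{\left(j,V \right)} = - \frac{6}{7} - \frac{\left(5 + j\right) \left(6 + V\right)}{4}$ ($Z{\left(j,V \right)} = \left(5 + j\right) \left(6 + V\right) \left(- \frac{1}{4}\right) - \frac{6}{7} = - \frac{\left(5 + j\right) \left(6 + V\right)}{4} - \frac{6}{7} = - \frac{6}{7} - \frac{\left(5 + j\right) \left(6 + V\right)}{4}$)
$R{\left(1 - 1 \right)} \left(Z{\left(4,-6 \right)} + 133\right) = \frac{\left(- \frac{117}{14} - - \frac{15}{2} - 6 - \left(- \frac{3}{2}\right) 4\right) + 133}{-4 + \left(1 - 1\right)} = \frac{\left(- \frac{117}{14} + \frac{15}{2} - 6 + 6\right) + 133}{-4 + 0} = \frac{- \frac{6}{7} + 133}{-4} = \left(- \frac{1}{4}\right) \frac{925}{7} = - \frac{925}{28}$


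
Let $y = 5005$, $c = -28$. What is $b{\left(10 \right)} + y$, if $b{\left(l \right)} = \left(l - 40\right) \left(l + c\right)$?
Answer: $5545$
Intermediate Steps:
$b{\left(l \right)} = \left(-40 + l\right) \left(-28 + l\right)$ ($b{\left(l \right)} = \left(l - 40\right) \left(l - 28\right) = \left(-40 + l\right) \left(-28 + l\right)$)
$b{\left(10 \right)} + y = \left(1120 + 10^{2} - 680\right) + 5005 = \left(1120 + 100 - 680\right) + 5005 = 540 + 5005 = 5545$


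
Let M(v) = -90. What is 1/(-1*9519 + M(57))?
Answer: -1/9609 ≈ -0.00010407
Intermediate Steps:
1/(-1*9519 + M(57)) = 1/(-1*9519 - 90) = 1/(-9519 - 90) = 1/(-9609) = -1/9609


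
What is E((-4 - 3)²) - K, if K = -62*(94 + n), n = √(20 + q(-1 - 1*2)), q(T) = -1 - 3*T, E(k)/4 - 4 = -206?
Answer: 5020 + 124*√7 ≈ 5348.1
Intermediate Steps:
E(k) = -808 (E(k) = 16 + 4*(-206) = 16 - 824 = -808)
n = 2*√7 (n = √(20 + (-1 - 3*(-1 - 1*2))) = √(20 + (-1 - 3*(-1 - 2))) = √(20 + (-1 - 3*(-3))) = √(20 + (-1 + 9)) = √(20 + 8) = √28 = 2*√7 ≈ 5.2915)
K = -5828 - 124*√7 (K = -62*(94 + 2*√7) = -5828 - 124*√7 ≈ -6156.1)
E((-4 - 3)²) - K = -808 - (-5828 - 124*√7) = -808 + (5828 + 124*√7) = 5020 + 124*√7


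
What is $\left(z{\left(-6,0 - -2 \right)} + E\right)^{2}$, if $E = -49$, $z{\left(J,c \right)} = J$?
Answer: $3025$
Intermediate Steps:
$\left(z{\left(-6,0 - -2 \right)} + E\right)^{2} = \left(-6 - 49\right)^{2} = \left(-55\right)^{2} = 3025$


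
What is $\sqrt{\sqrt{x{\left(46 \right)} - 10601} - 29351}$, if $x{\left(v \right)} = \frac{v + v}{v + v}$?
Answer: $\sqrt{-29351 + 10 i \sqrt{106}} \approx 0.3005 + 171.32 i$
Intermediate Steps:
$x{\left(v \right)} = 1$ ($x{\left(v \right)} = \frac{2 v}{2 v} = 2 v \frac{1}{2 v} = 1$)
$\sqrt{\sqrt{x{\left(46 \right)} - 10601} - 29351} = \sqrt{\sqrt{1 - 10601} - 29351} = \sqrt{\sqrt{-10600} - 29351} = \sqrt{10 i \sqrt{106} - 29351} = \sqrt{-29351 + 10 i \sqrt{106}}$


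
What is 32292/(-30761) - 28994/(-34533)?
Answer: -223255202/1062269613 ≈ -0.21017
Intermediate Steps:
32292/(-30761) - 28994/(-34533) = 32292*(-1/30761) - 28994*(-1/34533) = -32292/30761 + 28994/34533 = -223255202/1062269613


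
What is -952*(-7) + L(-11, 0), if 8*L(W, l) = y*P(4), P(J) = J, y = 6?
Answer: 6667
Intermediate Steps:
L(W, l) = 3 (L(W, l) = (6*4)/8 = (1/8)*24 = 3)
-952*(-7) + L(-11, 0) = -952*(-7) + 3 = -136*(-49) + 3 = 6664 + 3 = 6667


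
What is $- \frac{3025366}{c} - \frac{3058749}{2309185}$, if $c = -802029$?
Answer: $\frac{4532924384989}{1852033336365} \approx 2.4475$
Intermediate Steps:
$- \frac{3025366}{c} - \frac{3058749}{2309185} = - \frac{3025366}{-802029} - \frac{3058749}{2309185} = \left(-3025366\right) \left(- \frac{1}{802029}\right) - \frac{3058749}{2309185} = \frac{3025366}{802029} - \frac{3058749}{2309185} = \frac{4532924384989}{1852033336365}$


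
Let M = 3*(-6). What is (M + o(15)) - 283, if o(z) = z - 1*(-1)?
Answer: -285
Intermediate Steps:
o(z) = 1 + z (o(z) = z + 1 = 1 + z)
M = -18
(M + o(15)) - 283 = (-18 + (1 + 15)) - 283 = (-18 + 16) - 283 = -2 - 283 = -285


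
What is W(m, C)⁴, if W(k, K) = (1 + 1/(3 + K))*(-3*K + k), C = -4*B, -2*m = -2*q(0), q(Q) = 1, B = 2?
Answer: 160000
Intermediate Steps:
m = 1 (m = -(-1) = -½*(-2) = 1)
C = -8 (C = -4*2 = -8)
W(k, K) = (1 + 1/(3 + K))*(k - 3*K)
W(m, C)⁴ = ((-12*(-8) - 3*(-8)² + 4*1 - 8*1)/(3 - 8))⁴ = ((96 - 3*64 + 4 - 8)/(-5))⁴ = (-(96 - 192 + 4 - 8)/5)⁴ = (-⅕*(-100))⁴ = 20⁴ = 160000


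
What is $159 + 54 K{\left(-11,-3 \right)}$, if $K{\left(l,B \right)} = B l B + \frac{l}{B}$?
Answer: $-4989$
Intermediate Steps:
$K{\left(l,B \right)} = \frac{l}{B} + l B^{2}$ ($K{\left(l,B \right)} = l B^{2} + \frac{l}{B} = \frac{l}{B} + l B^{2}$)
$159 + 54 K{\left(-11,-3 \right)} = 159 + 54 \left(- \frac{11 \left(1 + \left(-3\right)^{3}\right)}{-3}\right) = 159 + 54 \left(\left(-11\right) \left(- \frac{1}{3}\right) \left(1 - 27\right)\right) = 159 + 54 \left(\left(-11\right) \left(- \frac{1}{3}\right) \left(-26\right)\right) = 159 + 54 \left(- \frac{286}{3}\right) = 159 - 5148 = -4989$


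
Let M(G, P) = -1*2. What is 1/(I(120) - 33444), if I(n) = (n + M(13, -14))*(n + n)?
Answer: -1/5124 ≈ -0.00019516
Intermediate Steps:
M(G, P) = -2
I(n) = 2*n*(-2 + n) (I(n) = (n - 2)*(n + n) = (-2 + n)*(2*n) = 2*n*(-2 + n))
1/(I(120) - 33444) = 1/(2*120*(-2 + 120) - 33444) = 1/(2*120*118 - 33444) = 1/(28320 - 33444) = 1/(-5124) = -1/5124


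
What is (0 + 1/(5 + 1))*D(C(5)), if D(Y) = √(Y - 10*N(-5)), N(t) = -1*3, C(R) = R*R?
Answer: √55/6 ≈ 1.2360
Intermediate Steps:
C(R) = R²
N(t) = -3
D(Y) = √(30 + Y) (D(Y) = √(Y - 10*(-3)) = √(Y + 30) = √(30 + Y))
(0 + 1/(5 + 1))*D(C(5)) = (0 + 1/(5 + 1))*√(30 + 5²) = (0 + 1/6)*√(30 + 25) = (0 + ⅙)*√55 = √55/6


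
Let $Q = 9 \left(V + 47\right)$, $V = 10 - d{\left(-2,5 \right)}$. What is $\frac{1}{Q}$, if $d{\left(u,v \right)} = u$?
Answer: $\frac{1}{531} \approx 0.0018832$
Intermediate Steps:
$V = 12$ ($V = 10 - -2 = 10 + 2 = 12$)
$Q = 531$ ($Q = 9 \left(12 + 47\right) = 9 \cdot 59 = 531$)
$\frac{1}{Q} = \frac{1}{531}$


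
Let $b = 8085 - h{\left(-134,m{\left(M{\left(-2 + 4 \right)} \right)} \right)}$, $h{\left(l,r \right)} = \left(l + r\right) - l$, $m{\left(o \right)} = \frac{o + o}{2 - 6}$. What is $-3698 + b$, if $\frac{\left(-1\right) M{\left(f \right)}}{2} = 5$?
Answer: $4382$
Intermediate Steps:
$M{\left(f \right)} = -10$ ($M{\left(f \right)} = \left(-2\right) 5 = -10$)
$m{\left(o \right)} = - \frac{o}{2}$ ($m{\left(o \right)} = \frac{2 o}{-4} = 2 o \left(- \frac{1}{4}\right) = - \frac{o}{2}$)
$h{\left(l,r \right)} = r$
$b = 8080$ ($b = 8085 - \left(- \frac{1}{2}\right) \left(-10\right) = 8085 - 5 = 8080$)
$-3698 + b = -3698 + 8080 = 4382$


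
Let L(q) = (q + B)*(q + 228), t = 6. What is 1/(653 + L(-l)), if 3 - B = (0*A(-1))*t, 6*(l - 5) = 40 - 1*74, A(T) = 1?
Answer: 9/13423 ≈ 0.00067049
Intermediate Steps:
l = -2/3 (l = 5 + (40 - 1*74)/6 = 5 + (40 - 74)/6 = 5 + (1/6)*(-34) = 5 - 17/3 = -2/3 ≈ -0.66667)
B = 3 (B = 3 - 0*1*6 = 3 - 0*6 = 3 - 1*0 = 3 + 0 = 3)
L(q) = (3 + q)*(228 + q) (L(q) = (q + 3)*(q + 228) = (3 + q)*(228 + q))
1/(653 + L(-l)) = 1/(653 + (684 + (-1*(-2/3))**2 + 231*(-1*(-2/3)))) = 1/(653 + (684 + (2/3)**2 + 231*(2/3))) = 1/(653 + (684 + 4/9 + 154)) = 1/(653 + 7546/9) = 1/(13423/9) = 9/13423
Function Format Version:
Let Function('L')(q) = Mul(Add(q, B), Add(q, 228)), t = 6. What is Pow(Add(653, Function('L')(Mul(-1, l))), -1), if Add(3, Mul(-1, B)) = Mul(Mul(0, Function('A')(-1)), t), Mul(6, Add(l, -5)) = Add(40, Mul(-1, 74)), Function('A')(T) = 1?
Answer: Rational(9, 13423) ≈ 0.00067049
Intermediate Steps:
l = Rational(-2, 3) (l = Add(5, Mul(Rational(1, 6), Add(40, Mul(-1, 74)))) = Add(5, Mul(Rational(1, 6), Add(40, -74))) = Add(5, Mul(Rational(1, 6), -34)) = Add(5, Rational(-17, 3)) = Rational(-2, 3) ≈ -0.66667)
B = 3 (B = Add(3, Mul(-1, Mul(Mul(0, 1), 6))) = Add(3, Mul(-1, Mul(0, 6))) = Add(3, Mul(-1, 0)) = Add(3, 0) = 3)
Function('L')(q) = Mul(Add(3, q), Add(228, q)) (Function('L')(q) = Mul(Add(q, 3), Add(q, 228)) = Mul(Add(3, q), Add(228, q)))
Pow(Add(653, Function('L')(Mul(-1, l))), -1) = Pow(Add(653, Add(684, Pow(Mul(-1, Rational(-2, 3)), 2), Mul(231, Mul(-1, Rational(-2, 3))))), -1) = Pow(Add(653, Add(684, Pow(Rational(2, 3), 2), Mul(231, Rational(2, 3)))), -1) = Pow(Add(653, Add(684, Rational(4, 9), 154)), -1) = Pow(Add(653, Rational(7546, 9)), -1) = Pow(Rational(13423, 9), -1) = Rational(9, 13423)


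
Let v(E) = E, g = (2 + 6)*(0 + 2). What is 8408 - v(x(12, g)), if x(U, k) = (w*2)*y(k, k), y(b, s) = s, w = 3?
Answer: 8312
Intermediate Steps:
g = 16 (g = 8*2 = 16)
x(U, k) = 6*k (x(U, k) = (3*2)*k = 6*k)
8408 - v(x(12, g)) = 8408 - 6*16 = 8408 - 1*96 = 8408 - 96 = 8312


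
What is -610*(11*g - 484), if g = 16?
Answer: 187880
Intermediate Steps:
-610*(11*g - 484) = -610*(11*16 - 484) = -610*(176 - 484) = -610*(-308) = 187880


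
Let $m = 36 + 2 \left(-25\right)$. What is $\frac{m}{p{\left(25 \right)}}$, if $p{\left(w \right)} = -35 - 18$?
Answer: $\frac{14}{53} \approx 0.26415$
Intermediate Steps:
$p{\left(w \right)} = -53$
$m = -14$ ($m = 36 - 50 = -14$)
$\frac{m}{p{\left(25 \right)}} = - \frac{14}{-53} = \left(-14\right) \left(- \frac{1}{53}\right) = \frac{14}{53}$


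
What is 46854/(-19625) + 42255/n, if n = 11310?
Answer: 19955709/14797250 ≈ 1.3486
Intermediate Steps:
46854/(-19625) + 42255/n = 46854/(-19625) + 42255/11310 = 46854*(-1/19625) + 42255*(1/11310) = -46854/19625 + 2817/754 = 19955709/14797250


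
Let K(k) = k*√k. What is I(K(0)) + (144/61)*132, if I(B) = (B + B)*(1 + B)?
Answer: 19008/61 ≈ 311.61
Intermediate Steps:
K(k) = k^(3/2)
I(B) = 2*B*(1 + B) (I(B) = (2*B)*(1 + B) = 2*B*(1 + B))
I(K(0)) + (144/61)*132 = 2*0^(3/2)*(1 + 0^(3/2)) + (144/61)*132 = 2*0*(1 + 0) + (144*(1/61))*132 = 2*0*1 + (144/61)*132 = 0 + 19008/61 = 19008/61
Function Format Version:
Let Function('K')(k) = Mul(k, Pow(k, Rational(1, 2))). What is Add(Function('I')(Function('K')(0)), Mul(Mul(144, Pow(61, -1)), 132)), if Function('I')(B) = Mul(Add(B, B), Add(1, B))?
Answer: Rational(19008, 61) ≈ 311.61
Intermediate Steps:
Function('K')(k) = Pow(k, Rational(3, 2))
Function('I')(B) = Mul(2, B, Add(1, B)) (Function('I')(B) = Mul(Mul(2, B), Add(1, B)) = Mul(2, B, Add(1, B)))
Add(Function('I')(Function('K')(0)), Mul(Mul(144, Pow(61, -1)), 132)) = Add(Mul(2, Pow(0, Rational(3, 2)), Add(1, Pow(0, Rational(3, 2)))), Mul(Mul(144, Pow(61, -1)), 132)) = Add(Mul(2, 0, Add(1, 0)), Mul(Mul(144, Rational(1, 61)), 132)) = Add(Mul(2, 0, 1), Mul(Rational(144, 61), 132)) = Add(0, Rational(19008, 61)) = Rational(19008, 61)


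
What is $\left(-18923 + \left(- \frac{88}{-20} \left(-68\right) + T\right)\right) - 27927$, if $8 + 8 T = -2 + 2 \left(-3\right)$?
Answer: $- \frac{235756}{5} \approx -47151.0$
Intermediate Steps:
$T = -2$ ($T = -1 + \frac{-2 + 2 \left(-3\right)}{8} = -1 + \frac{-2 - 6}{8} = -1 + \frac{1}{8} \left(-8\right) = -1 - 1 = -2$)
$\left(-18923 + \left(- \frac{88}{-20} \left(-68\right) + T\right)\right) - 27927 = \left(-18923 + \left(- \frac{88}{-20} \left(-68\right) - 2\right)\right) - 27927 = \left(-18923 + \left(\left(-88\right) \left(- \frac{1}{20}\right) \left(-68\right) - 2\right)\right) - 27927 = \left(-18923 + \left(\frac{22}{5} \left(-68\right) - 2\right)\right) - 27927 = \left(-18923 - \frac{1506}{5}\right) - 27927 = - \frac{96121}{5} - 27927 = - \frac{235756}{5}$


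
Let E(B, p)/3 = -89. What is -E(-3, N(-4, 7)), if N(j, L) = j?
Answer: 267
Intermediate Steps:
E(B, p) = -267 (E(B, p) = 3*(-89) = -267)
-E(-3, N(-4, 7)) = -1*(-267) = 267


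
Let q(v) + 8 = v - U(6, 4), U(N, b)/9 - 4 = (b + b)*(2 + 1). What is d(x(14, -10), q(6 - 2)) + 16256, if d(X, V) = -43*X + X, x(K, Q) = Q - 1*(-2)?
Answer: 16592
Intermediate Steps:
U(N, b) = 36 + 54*b (U(N, b) = 36 + 9*((b + b)*(2 + 1)) = 36 + 9*((2*b)*3) = 36 + 9*(6*b) = 36 + 54*b)
x(K, Q) = 2 + Q (x(K, Q) = Q + 2 = 2 + Q)
q(v) = -260 + v (q(v) = -8 + (v - (36 + 54*4)) = -8 + (v - (36 + 216)) = -8 + (v - 1*252) = -8 + (v - 252) = -8 + (-252 + v) = -260 + v)
d(X, V) = -42*X
d(x(14, -10), q(6 - 2)) + 16256 = -42*(2 - 10) + 16256 = -42*(-8) + 16256 = 336 + 16256 = 16592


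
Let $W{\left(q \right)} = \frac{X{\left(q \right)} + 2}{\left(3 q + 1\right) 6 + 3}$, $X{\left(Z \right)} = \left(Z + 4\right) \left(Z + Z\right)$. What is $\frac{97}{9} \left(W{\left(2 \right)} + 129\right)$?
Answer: $\frac{565607}{405} \approx 1396.6$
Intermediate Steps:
$X{\left(Z \right)} = 2 Z \left(4 + Z\right)$ ($X{\left(Z \right)} = \left(4 + Z\right) 2 Z = 2 Z \left(4 + Z\right)$)
$W{\left(q \right)} = \frac{2 + 2 q \left(4 + q\right)}{9 + 18 q}$ ($W{\left(q \right)} = \frac{2 q \left(4 + q\right) + 2}{\left(3 q + 1\right) 6 + 3} = \frac{2 + 2 q \left(4 + q\right)}{\left(1 + 3 q\right) 6 + 3} = \frac{2 + 2 q \left(4 + q\right)}{\left(6 + 18 q\right) + 3} = \frac{2 + 2 q \left(4 + q\right)}{9 + 18 q}$)
$\frac{97}{9} \left(W{\left(2 \right)} + 129\right) = \frac{97}{9} \left(\frac{2 \left(1 + 2 \left(4 + 2\right)\right)}{9 \left(1 + 2 \cdot 2\right)} + 129\right) = 97 \cdot \frac{1}{9} \left(\frac{2 \left(1 + 2 \cdot 6\right)}{9 \left(1 + 4\right)} + 129\right) = \frac{97 \left(\frac{2 \left(1 + 12\right)}{9 \cdot 5} + 129\right)}{9} = \frac{97 \left(\frac{2}{9} \cdot \frac{1}{5} \cdot 13 + 129\right)}{9} = \frac{97 \left(\frac{26}{45} + 129\right)}{9} = \frac{97}{9} \cdot \frac{5831}{45} = \frac{565607}{405}$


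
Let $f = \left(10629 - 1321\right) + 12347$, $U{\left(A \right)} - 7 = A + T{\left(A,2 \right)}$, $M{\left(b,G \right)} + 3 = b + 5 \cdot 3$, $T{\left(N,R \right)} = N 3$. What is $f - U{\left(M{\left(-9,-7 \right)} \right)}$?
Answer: $21636$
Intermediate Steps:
$T{\left(N,R \right)} = 3 N$
$M{\left(b,G \right)} = 12 + b$ ($M{\left(b,G \right)} = -3 + \left(b + 5 \cdot 3\right) = -3 + \left(b + 15\right) = -3 + \left(15 + b\right) = 12 + b$)
$U{\left(A \right)} = 7 + 4 A$ ($U{\left(A \right)} = 7 + \left(A + 3 A\right) = 7 + 4 A$)
$f = 21655$ ($f = 9308 + 12347 = 21655$)
$f - U{\left(M{\left(-9,-7 \right)} \right)} = 21655 - \left(7 + 4 \left(12 - 9\right)\right) = 21655 - \left(7 + 4 \cdot 3\right) = 21655 - \left(7 + 12\right) = 21655 - 19 = 21636$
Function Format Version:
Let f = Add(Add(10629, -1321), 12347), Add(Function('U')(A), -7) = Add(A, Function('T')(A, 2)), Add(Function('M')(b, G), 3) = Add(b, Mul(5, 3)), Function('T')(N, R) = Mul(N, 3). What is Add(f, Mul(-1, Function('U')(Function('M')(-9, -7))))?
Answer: 21636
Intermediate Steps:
Function('T')(N, R) = Mul(3, N)
Function('M')(b, G) = Add(12, b) (Function('M')(b, G) = Add(-3, Add(b, Mul(5, 3))) = Add(-3, Add(b, 15)) = Add(-3, Add(15, b)) = Add(12, b))
Function('U')(A) = Add(7, Mul(4, A)) (Function('U')(A) = Add(7, Add(A, Mul(3, A))) = Add(7, Mul(4, A)))
f = 21655 (f = Add(9308, 12347) = 21655)
Add(f, Mul(-1, Function('U')(Function('M')(-9, -7)))) = Add(21655, Mul(-1, Add(7, Mul(4, Add(12, -9))))) = Add(21655, Mul(-1, Add(7, Mul(4, 3)))) = Add(21655, Mul(-1, Add(7, 12))) = Add(21655, Mul(-1, 19)) = Add(21655, -19) = 21636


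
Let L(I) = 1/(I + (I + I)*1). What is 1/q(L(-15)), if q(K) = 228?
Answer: 1/228 ≈ 0.0043860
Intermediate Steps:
L(I) = 1/(3*I) (L(I) = 1/(I + (2*I)*1) = 1/(I + 2*I) = 1/(3*I))
1/q(L(-15)) = 1/228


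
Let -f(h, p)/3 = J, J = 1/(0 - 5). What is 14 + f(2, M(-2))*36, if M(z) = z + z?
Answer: 178/5 ≈ 35.600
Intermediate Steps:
M(z) = 2*z
J = -⅕ (J = 1/(-5) = -⅕ ≈ -0.20000)
f(h, p) = ⅗ (f(h, p) = -3*(-⅕) = ⅗)
14 + f(2, M(-2))*36 = 14 + (⅗)*36 = 14 + 108/5 = 178/5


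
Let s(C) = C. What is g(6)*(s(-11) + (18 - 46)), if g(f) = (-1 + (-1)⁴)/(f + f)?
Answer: 0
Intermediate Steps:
g(f) = 0 (g(f) = (-1 + 1)/((2*f)) = 0*(1/(2*f)) = 0)
g(6)*(s(-11) + (18 - 46)) = 0*(-11 + (18 - 46)) = 0*(-11 - 28) = 0*(-39) = 0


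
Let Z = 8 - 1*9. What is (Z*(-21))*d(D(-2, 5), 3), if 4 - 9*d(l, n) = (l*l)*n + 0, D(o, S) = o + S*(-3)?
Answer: -6041/3 ≈ -2013.7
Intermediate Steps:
D(o, S) = o - 3*S
d(l, n) = 4/9 - n*l²/9 (d(l, n) = 4/9 - ((l*l)*n + 0)/9 = 4/9 - (l²*n + 0)/9 = 4/9 - (n*l² + 0)/9 = 4/9 - n*l²/9)
Z = -1 (Z = 8 - 9 = -1)
(Z*(-21))*d(D(-2, 5), 3) = (-1*(-21))*(4/9 - ⅑*3*(-2 - 3*5)²) = 21*(4/9 - ⅑*3*(-2 - 15)²) = 21*(4/9 - ⅑*3*(-17)²) = 21*(4/9 - ⅑*3*289) = 21*(4/9 - 289/3) = 21*(-863/9) = -6041/3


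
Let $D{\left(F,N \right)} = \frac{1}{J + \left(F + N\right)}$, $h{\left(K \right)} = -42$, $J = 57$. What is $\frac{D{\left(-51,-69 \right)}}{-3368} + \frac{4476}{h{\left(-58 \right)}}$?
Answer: $- \frac{3230393}{30312} \approx -106.57$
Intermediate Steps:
$D{\left(F,N \right)} = \frac{1}{57 + F + N}$ ($D{\left(F,N \right)} = \frac{1}{57 + \left(F + N\right)} = \frac{1}{57 + F + N}$)
$\frac{D{\left(-51,-69 \right)}}{-3368} + \frac{4476}{h{\left(-58 \right)}} = \frac{1}{\left(57 - 51 - 69\right) \left(-3368\right)} + \frac{4476}{-42} = \frac{1}{-63} \left(- \frac{1}{3368}\right) + 4476 \left(- \frac{1}{42}\right) = \left(- \frac{1}{63}\right) \left(- \frac{1}{3368}\right) - \frac{746}{7} = \frac{1}{212184} - \frac{746}{7} = - \frac{3230393}{30312}$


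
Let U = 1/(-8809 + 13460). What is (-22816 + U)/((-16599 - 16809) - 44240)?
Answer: 106117215/361140848 ≈ 0.29384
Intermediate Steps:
U = 1/4651 ≈ 0.00021501
(-22816 + U)/((-16599 - 16809) - 44240) = (-22816 + 1/4651)/((-16599 - 16809) - 44240) = -106117215/(4651*(-33408 - 44240)) = -106117215/4651/(-77648) = -106117215/4651*(-1/77648) = 106117215/361140848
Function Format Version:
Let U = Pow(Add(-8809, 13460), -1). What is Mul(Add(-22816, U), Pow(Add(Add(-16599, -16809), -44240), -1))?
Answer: Rational(106117215, 361140848) ≈ 0.29384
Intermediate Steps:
U = Rational(1, 4651) (U = Pow(4651, -1) = Rational(1, 4651) ≈ 0.00021501)
Mul(Add(-22816, U), Pow(Add(Add(-16599, -16809), -44240), -1)) = Mul(Add(-22816, Rational(1, 4651)), Pow(Add(Add(-16599, -16809), -44240), -1)) = Mul(Rational(-106117215, 4651), Pow(Add(-33408, -44240), -1)) = Mul(Rational(-106117215, 4651), Pow(-77648, -1)) = Mul(Rational(-106117215, 4651), Rational(-1, 77648)) = Rational(106117215, 361140848)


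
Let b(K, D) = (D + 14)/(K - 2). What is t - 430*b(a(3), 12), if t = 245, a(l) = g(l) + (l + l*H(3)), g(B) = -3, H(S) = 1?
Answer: -10935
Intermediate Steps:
a(l) = -3 + 2*l (a(l) = -3 + (l + l*1) = -3 + (l + l) = -3 + 2*l)
b(K, D) = (14 + D)/(-2 + K)
t - 430*b(a(3), 12) = 245 - 430*(14 + 12)/(-2 + (-3 + 2*3)) = 245 - 430*26/(-2 + (-3 + 6)) = 245 - 430*26/(-2 + 3) = 245 - 430*26/1 = 245 - 430*26 = 245 - 11180 = -10935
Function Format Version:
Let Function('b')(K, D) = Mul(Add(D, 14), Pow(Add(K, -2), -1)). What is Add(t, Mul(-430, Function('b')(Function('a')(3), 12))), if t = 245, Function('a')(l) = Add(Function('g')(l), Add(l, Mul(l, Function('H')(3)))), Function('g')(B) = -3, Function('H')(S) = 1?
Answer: -10935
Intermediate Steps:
Function('a')(l) = Add(-3, Mul(2, l)) (Function('a')(l) = Add(-3, Add(l, Mul(l, 1))) = Add(-3, Add(l, l)) = Add(-3, Mul(2, l)))
Function('b')(K, D) = Mul(Pow(Add(-2, K), -1), Add(14, D)) (Function('b')(K, D) = Mul(Add(14, D), Pow(Add(-2, K), -1)) = Mul(Pow(Add(-2, K), -1), Add(14, D)))
Add(t, Mul(-430, Function('b')(Function('a')(3), 12))) = Add(245, Mul(-430, Mul(Pow(Add(-2, Add(-3, Mul(2, 3))), -1), Add(14, 12)))) = Add(245, Mul(-430, Mul(Pow(Add(-2, Add(-3, 6)), -1), 26))) = Add(245, Mul(-430, Mul(Pow(Add(-2, 3), -1), 26))) = Add(245, Mul(-430, Mul(Pow(1, -1), 26))) = Add(245, Mul(-430, Mul(1, 26))) = Add(245, Mul(-430, 26)) = Add(245, -11180) = -10935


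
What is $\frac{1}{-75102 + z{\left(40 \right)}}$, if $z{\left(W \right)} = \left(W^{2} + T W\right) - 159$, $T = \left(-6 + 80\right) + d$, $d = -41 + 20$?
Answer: $- \frac{1}{71541} \approx -1.3978 \cdot 10^{-5}$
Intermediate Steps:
$d = -21$
$T = 53$ ($T = \left(-6 + 80\right) - 21 = 74 - 21 = 53$)
$z{\left(W \right)} = -159 + W^{2} + 53 W$ ($z{\left(W \right)} = \left(W^{2} + 53 W\right) - 159 = -159 + W^{2} + 53 W$)
$\frac{1}{-75102 + z{\left(40 \right)}} = \frac{1}{-75102 + \left(-159 + 40^{2} + 53 \cdot 40\right)} = \frac{1}{-75102 + \left(-159 + 1600 + 2120\right)} = \frac{1}{-75102 + 3561} = \frac{1}{-71541} = - \frac{1}{71541}$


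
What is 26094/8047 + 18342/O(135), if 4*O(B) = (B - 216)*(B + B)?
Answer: -1095362/9777105 ≈ -0.11203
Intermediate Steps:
O(B) = B*(-216 + B)/2 (O(B) = ((B - 216)*(B + B))/4 = ((-216 + B)*(2*B))/4 = (2*B*(-216 + B))/4 = B*(-216 + B)/2)
26094/8047 + 18342/O(135) = 26094/8047 + 18342/(((1/2)*135*(-216 + 135))) = 26094*(1/8047) + 18342/(((1/2)*135*(-81))) = 26094/8047 + 18342/(-10935/2) = 26094/8047 + 18342*(-2/10935) = 26094/8047 - 4076/1215 = -1095362/9777105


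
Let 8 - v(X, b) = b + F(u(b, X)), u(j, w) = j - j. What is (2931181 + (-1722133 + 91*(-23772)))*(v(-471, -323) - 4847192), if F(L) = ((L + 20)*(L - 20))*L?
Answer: 4624894153644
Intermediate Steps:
u(j, w) = 0
F(L) = L*(-20 + L)*(20 + L) (F(L) = ((20 + L)*(-20 + L))*L = ((-20 + L)*(20 + L))*L = L*(-20 + L)*(20 + L))
v(X, b) = 8 - b (v(X, b) = 8 - (b + 0*(-400 + 0²)) = 8 - (b + 0*(-400 + 0)) = 8 - (b + 0*(-400)) = 8 - (b + 0) = 8 - b)
(2931181 + (-1722133 + 91*(-23772)))*(v(-471, -323) - 4847192) = (2931181 + (-1722133 + 91*(-23772)))*((8 - 1*(-323)) - 4847192) = (2931181 + (-1722133 - 2163252))*((8 + 323) - 4847192) = (2931181 - 3885385)*(331 - 4847192) = -954204*(-4846861) = 4624894153644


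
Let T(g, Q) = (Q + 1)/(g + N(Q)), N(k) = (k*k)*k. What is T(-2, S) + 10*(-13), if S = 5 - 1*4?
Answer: -132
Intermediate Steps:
S = 1 (S = 5 - 4 = 1)
N(k) = k**3 (N(k) = k**2*k = k**3)
T(g, Q) = (1 + Q)/(g + Q**3) (T(g, Q) = (Q + 1)/(g + Q**3) = (1 + Q)/(g + Q**3))
T(-2, S) + 10*(-13) = (1 + 1)/(-2 + 1**3) + 10*(-13) = 2/(-2 + 1) - 130 = 2/(-1) - 130 = -1*2 - 130 = -2 - 130 = -132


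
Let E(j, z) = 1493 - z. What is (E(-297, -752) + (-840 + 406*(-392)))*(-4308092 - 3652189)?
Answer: 1255710446907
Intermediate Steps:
(E(-297, -752) + (-840 + 406*(-392)))*(-4308092 - 3652189) = ((1493 - 1*(-752)) + (-840 + 406*(-392)))*(-4308092 - 3652189) = ((1493 + 752) + (-840 - 159152))*(-7960281) = (2245 - 159992)*(-7960281) = -157747*(-7960281) = 1255710446907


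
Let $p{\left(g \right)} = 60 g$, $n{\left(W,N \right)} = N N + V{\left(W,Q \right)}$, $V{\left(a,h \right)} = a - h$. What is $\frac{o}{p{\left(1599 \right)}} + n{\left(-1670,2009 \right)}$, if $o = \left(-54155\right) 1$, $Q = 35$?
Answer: $\frac{77411595857}{19188} \approx 4.0344 \cdot 10^{6}$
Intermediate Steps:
$n{\left(W,N \right)} = -35 + W + N^{2}$ ($n{\left(W,N \right)} = N N + \left(W - 35\right) = N^{2} + \left(W - 35\right) = N^{2} + \left(-35 + W\right) = -35 + W + N^{2}$)
$o = -54155$
$\frac{o}{p{\left(1599 \right)}} + n{\left(-1670,2009 \right)} = - \frac{54155}{60 \cdot 1599} - \left(1705 - 4036081\right) = - \frac{54155}{95940} - -4034376 = \left(-54155\right) \frac{1}{95940} + 4034376 = - \frac{10831}{19188} + 4034376 = \frac{77411595857}{19188}$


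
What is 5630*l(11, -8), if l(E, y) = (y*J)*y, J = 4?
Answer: 1441280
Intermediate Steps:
l(E, y) = 4*y**2 (l(E, y) = (y*4)*y = (4*y)*y = 4*y**2)
5630*l(11, -8) = 5630*(4*(-8)**2) = 5630*(4*64) = 5630*256 = 1441280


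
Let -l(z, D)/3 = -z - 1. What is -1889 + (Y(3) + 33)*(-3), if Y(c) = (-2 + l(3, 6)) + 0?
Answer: -2018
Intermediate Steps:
l(z, D) = 3 + 3*z (l(z, D) = -3*(-z - 1) = -3*(-1 - z) = 3 + 3*z)
Y(c) = 10 (Y(c) = (-2 + (3 + 3*3)) + 0 = (-2 + (3 + 9)) + 0 = (-2 + 12) + 0 = 10 + 0 = 10)
-1889 + (Y(3) + 33)*(-3) = -1889 + (10 + 33)*(-3) = -1889 + 43*(-3) = -1889 - 129 = -2018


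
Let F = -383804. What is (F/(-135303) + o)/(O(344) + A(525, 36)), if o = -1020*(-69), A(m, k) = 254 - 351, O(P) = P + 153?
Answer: 595188059/3382575 ≈ 175.96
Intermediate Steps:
O(P) = 153 + P
A(m, k) = -97
o = 70380
(F/(-135303) + o)/(O(344) + A(525, 36)) = (-383804/(-135303) + 70380)/((153 + 344) - 97) = (-383804*(-1/135303) + 70380)/(497 - 97) = (383804/135303 + 70380)/400 = (9523008944/135303)*(1/400) = 595188059/3382575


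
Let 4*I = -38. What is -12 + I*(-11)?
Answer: 185/2 ≈ 92.500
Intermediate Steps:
I = -19/2 (I = (¼)*(-38) = -19/2 ≈ -9.5000)
-12 + I*(-11) = -12 - 19/2*(-11) = -12 + 209/2 = 185/2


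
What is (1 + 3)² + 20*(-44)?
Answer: -864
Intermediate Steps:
(1 + 3)² + 20*(-44) = 4² - 880 = 16 - 880 = -864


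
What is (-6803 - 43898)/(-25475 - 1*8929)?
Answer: 50701/34404 ≈ 1.4737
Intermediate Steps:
(-6803 - 43898)/(-25475 - 1*8929) = -50701/(-25475 - 8929) = -50701/(-34404) = -50701*(-1/34404) = 50701/34404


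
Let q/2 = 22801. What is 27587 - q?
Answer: -18015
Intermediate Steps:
q = 45602 (q = 2*22801 = 45602)
27587 - q = 27587 - 1*45602 = 27587 - 45602 = -18015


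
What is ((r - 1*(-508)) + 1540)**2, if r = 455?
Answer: 6265009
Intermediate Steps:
((r - 1*(-508)) + 1540)**2 = ((455 - 1*(-508)) + 1540)**2 = ((455 + 508) + 1540)**2 = (963 + 1540)**2 = 2503**2 = 6265009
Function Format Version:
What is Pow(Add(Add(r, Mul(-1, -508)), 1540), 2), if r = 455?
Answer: 6265009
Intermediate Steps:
Pow(Add(Add(r, Mul(-1, -508)), 1540), 2) = Pow(Add(Add(455, Mul(-1, -508)), 1540), 2) = Pow(Add(Add(455, 508), 1540), 2) = Pow(Add(963, 1540), 2) = Pow(2503, 2) = 6265009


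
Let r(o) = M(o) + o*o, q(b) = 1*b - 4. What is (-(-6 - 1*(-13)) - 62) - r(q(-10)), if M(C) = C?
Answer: -251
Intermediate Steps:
q(b) = -4 + b (q(b) = b - 4 = -4 + b)
r(o) = o + o² (r(o) = o + o*o = o + o²)
(-(-6 - 1*(-13)) - 62) - r(q(-10)) = (-(-6 - 1*(-13)) - 62) - (-4 - 10)*(1 + (-4 - 10)) = (-(-6 + 13) - 62) - (-14)*(1 - 14) = (-1*7 - 62) - (-14)*(-13) = (-7 - 62) - 1*182 = -69 - 182 = -251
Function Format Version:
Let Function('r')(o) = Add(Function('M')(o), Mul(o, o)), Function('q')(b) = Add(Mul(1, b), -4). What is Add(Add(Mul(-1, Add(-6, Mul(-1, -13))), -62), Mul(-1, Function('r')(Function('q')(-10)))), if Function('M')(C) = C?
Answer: -251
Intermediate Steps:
Function('q')(b) = Add(-4, b) (Function('q')(b) = Add(b, -4) = Add(-4, b))
Function('r')(o) = Add(o, Pow(o, 2)) (Function('r')(o) = Add(o, Mul(o, o)) = Add(o, Pow(o, 2)))
Add(Add(Mul(-1, Add(-6, Mul(-1, -13))), -62), Mul(-1, Function('r')(Function('q')(-10)))) = Add(Add(Mul(-1, Add(-6, Mul(-1, -13))), -62), Mul(-1, Mul(Add(-4, -10), Add(1, Add(-4, -10))))) = Add(Add(Mul(-1, Add(-6, 13)), -62), Mul(-1, Mul(-14, Add(1, -14)))) = Add(Add(Mul(-1, 7), -62), Mul(-1, Mul(-14, -13))) = Add(Add(-7, -62), Mul(-1, 182)) = Add(-69, -182) = -251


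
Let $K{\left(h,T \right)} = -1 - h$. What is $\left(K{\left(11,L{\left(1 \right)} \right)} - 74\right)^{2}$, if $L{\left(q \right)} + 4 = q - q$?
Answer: $7396$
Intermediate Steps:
$L{\left(q \right)} = -4$ ($L{\left(q \right)} = -4 + \left(q - q\right) = -4 + 0 = -4$)
$\left(K{\left(11,L{\left(1 \right)} \right)} - 74\right)^{2} = \left(\left(-1 - 11\right) - 74\right)^{2} = \left(-12 - 74\right)^{2} = \left(-86\right)^{2} = 7396$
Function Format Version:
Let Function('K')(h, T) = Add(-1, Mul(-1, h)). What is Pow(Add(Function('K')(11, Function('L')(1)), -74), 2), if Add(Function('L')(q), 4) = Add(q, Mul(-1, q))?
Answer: 7396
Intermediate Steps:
Function('L')(q) = -4 (Function('L')(q) = Add(-4, Add(q, Mul(-1, q))) = Add(-4, 0) = -4)
Pow(Add(Function('K')(11, Function('L')(1)), -74), 2) = Pow(Add(Add(-1, Mul(-1, 11)), -74), 2) = Pow(Add(Add(-1, -11), -74), 2) = Pow(Add(-12, -74), 2) = Pow(-86, 2) = 7396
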